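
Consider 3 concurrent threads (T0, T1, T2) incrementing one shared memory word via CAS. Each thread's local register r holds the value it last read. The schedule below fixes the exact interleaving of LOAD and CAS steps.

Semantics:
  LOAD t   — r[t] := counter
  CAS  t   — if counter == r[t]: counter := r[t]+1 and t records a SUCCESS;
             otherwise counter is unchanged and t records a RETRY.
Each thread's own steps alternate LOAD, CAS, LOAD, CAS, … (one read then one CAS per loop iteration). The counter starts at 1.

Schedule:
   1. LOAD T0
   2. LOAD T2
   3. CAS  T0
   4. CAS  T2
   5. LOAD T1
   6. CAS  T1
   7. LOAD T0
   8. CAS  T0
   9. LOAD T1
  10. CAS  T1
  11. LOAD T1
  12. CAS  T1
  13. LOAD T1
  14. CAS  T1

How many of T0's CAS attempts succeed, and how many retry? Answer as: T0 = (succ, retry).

T0 = (2, 0)

step 1: T0 LOAD ⇒ load; ctr=1 reg=1
step 2: T2 LOAD ⇒ load; ctr=1 reg=1
step 3: T0 CAS ⇒ ok; ctr=2 reg=1
step 4: T2 CAS ⇒ retry; ctr=2 reg=1
step 5: T1 LOAD ⇒ load; ctr=2 reg=2
step 6: T1 CAS ⇒ ok; ctr=3 reg=2
step 7: T0 LOAD ⇒ load; ctr=3 reg=3
step 8: T0 CAS ⇒ ok; ctr=4 reg=3
step 9: T1 LOAD ⇒ load; ctr=4 reg=4
step 10: T1 CAS ⇒ ok; ctr=5 reg=4
step 11: T1 LOAD ⇒ load; ctr=5 reg=5
step 12: T1 CAS ⇒ ok; ctr=6 reg=5
step 13: T1 LOAD ⇒ load; ctr=6 reg=6
step 14: T1 CAS ⇒ ok; ctr=7 reg=6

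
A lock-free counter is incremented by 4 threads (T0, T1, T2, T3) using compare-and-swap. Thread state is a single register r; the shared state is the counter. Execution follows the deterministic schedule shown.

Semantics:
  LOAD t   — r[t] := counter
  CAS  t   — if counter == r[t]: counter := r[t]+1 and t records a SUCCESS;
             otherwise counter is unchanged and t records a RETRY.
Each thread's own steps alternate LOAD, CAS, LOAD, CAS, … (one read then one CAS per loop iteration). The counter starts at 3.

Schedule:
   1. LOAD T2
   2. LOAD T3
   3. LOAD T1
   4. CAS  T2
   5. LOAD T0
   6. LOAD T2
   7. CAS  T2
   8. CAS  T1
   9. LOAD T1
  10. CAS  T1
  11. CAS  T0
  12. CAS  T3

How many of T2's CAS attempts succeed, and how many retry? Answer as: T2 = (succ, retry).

T2 = (2, 0)

   1) LOAD T2:  M=3  r_T2=3
   2) LOAD T3:  M=3  r_T3=3
   3) LOAD T1:  M=3  r_T1=3
   4) CAS  T2:  M=4  r_T2=3 ✓
   5) LOAD T0:  M=4  r_T0=4
   6) LOAD T2:  M=4  r_T2=4
   7) CAS  T2:  M=5  r_T2=4 ✓
   8) CAS  T1:  M=5  r_T1=3 ✗
   9) LOAD T1:  M=5  r_T1=5
  10) CAS  T1:  M=6  r_T1=5 ✓
  11) CAS  T0:  M=6  r_T0=4 ✗
  12) CAS  T3:  M=6  r_T3=3 ✗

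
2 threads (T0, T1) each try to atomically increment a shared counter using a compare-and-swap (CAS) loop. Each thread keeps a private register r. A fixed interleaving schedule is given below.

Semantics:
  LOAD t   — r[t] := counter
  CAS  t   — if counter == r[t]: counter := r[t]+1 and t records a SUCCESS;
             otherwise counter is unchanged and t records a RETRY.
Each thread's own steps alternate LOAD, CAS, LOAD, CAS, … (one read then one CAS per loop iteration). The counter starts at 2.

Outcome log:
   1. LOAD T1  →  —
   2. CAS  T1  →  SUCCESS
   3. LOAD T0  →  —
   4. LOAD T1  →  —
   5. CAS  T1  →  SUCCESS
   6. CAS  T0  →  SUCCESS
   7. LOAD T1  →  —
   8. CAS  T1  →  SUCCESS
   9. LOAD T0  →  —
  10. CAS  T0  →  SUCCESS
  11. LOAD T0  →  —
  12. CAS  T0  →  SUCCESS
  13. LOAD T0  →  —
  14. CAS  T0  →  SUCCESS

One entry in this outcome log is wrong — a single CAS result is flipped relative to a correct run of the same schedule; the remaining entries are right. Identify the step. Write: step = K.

step = 6

Correct run:
step 1: T1 LOAD ⇒ load; ctr=2 reg=2
step 2: T1 CAS ⇒ ok; ctr=3 reg=2
step 3: T0 LOAD ⇒ load; ctr=3 reg=3
step 4: T1 LOAD ⇒ load; ctr=3 reg=3
step 5: T1 CAS ⇒ ok; ctr=4 reg=3
step 6: T0 CAS ⇒ retry; ctr=4 reg=3
step 7: T1 LOAD ⇒ load; ctr=4 reg=4
step 8: T1 CAS ⇒ ok; ctr=5 reg=4
step 9: T0 LOAD ⇒ load; ctr=5 reg=5
step 10: T0 CAS ⇒ ok; ctr=6 reg=5
step 11: T0 LOAD ⇒ load; ctr=6 reg=6
step 12: T0 CAS ⇒ ok; ctr=7 reg=6
step 13: T0 LOAD ⇒ load; ctr=7 reg=7
step 14: T0 CAS ⇒ ok; ctr=8 reg=7
Flip is step 6.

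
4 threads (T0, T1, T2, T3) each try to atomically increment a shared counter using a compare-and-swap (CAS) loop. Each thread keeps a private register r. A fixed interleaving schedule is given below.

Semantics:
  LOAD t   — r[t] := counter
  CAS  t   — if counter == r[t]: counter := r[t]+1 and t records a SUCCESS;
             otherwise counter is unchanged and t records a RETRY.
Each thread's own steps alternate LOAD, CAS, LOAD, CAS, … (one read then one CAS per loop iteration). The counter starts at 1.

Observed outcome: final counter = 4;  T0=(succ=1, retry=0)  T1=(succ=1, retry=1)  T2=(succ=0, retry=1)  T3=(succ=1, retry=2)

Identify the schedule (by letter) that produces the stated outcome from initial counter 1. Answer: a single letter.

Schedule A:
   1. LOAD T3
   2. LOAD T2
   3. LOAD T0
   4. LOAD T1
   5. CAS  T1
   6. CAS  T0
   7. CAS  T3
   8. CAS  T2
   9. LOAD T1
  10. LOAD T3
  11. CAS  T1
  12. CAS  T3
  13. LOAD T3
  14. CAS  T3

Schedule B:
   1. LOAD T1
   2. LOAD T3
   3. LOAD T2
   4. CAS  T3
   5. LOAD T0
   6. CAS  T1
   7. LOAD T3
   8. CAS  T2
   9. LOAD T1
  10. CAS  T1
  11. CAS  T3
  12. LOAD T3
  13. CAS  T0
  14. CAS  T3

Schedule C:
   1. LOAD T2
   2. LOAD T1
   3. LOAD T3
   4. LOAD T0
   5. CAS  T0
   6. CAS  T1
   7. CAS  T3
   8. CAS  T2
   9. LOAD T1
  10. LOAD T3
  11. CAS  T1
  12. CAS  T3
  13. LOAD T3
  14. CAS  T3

C

Simulating candidate C:
[1] T2.load  rd  (counter 1, T2.r 1)
[2] T1.load  rd  (counter 1, T1.r 1)
[3] T3.load  rd  (counter 1, T3.r 1)
[4] T0.load  rd  (counter 1, T0.r 1)
[5] T0.cas  hit  (counter 2, T0.r 1)
[6] T1.cas  miss  (counter 2, T1.r 1)
[7] T3.cas  miss  (counter 2, T3.r 1)
[8] T2.cas  miss  (counter 2, T2.r 1)
[9] T1.load  rd  (counter 2, T1.r 2)
[10] T3.load  rd  (counter 2, T3.r 2)
[11] T1.cas  hit  (counter 3, T1.r 2)
[12] T3.cas  miss  (counter 3, T3.r 2)
[13] T3.load  rd  (counter 3, T3.r 3)
[14] T3.cas  hit  (counter 4, T3.r 3)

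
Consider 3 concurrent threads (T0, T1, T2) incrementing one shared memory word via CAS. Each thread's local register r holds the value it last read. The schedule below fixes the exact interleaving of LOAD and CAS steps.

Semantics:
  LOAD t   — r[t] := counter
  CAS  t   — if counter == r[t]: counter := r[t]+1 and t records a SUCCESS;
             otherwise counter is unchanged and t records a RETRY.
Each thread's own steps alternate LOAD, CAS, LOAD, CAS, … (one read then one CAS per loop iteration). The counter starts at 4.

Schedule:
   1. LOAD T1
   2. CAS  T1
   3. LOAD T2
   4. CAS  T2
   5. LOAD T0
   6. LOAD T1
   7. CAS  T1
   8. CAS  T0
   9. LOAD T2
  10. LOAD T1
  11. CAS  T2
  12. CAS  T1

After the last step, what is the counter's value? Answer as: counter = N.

step 1: T1 LOAD ⇒ load; ctr=4 reg=4
step 2: T1 CAS ⇒ ok; ctr=5 reg=4
step 3: T2 LOAD ⇒ load; ctr=5 reg=5
step 4: T2 CAS ⇒ ok; ctr=6 reg=5
step 5: T0 LOAD ⇒ load; ctr=6 reg=6
step 6: T1 LOAD ⇒ load; ctr=6 reg=6
step 7: T1 CAS ⇒ ok; ctr=7 reg=6
step 8: T0 CAS ⇒ retry; ctr=7 reg=6
step 9: T2 LOAD ⇒ load; ctr=7 reg=7
step 10: T1 LOAD ⇒ load; ctr=7 reg=7
step 11: T2 CAS ⇒ ok; ctr=8 reg=7
step 12: T1 CAS ⇒ retry; ctr=8 reg=7

counter = 8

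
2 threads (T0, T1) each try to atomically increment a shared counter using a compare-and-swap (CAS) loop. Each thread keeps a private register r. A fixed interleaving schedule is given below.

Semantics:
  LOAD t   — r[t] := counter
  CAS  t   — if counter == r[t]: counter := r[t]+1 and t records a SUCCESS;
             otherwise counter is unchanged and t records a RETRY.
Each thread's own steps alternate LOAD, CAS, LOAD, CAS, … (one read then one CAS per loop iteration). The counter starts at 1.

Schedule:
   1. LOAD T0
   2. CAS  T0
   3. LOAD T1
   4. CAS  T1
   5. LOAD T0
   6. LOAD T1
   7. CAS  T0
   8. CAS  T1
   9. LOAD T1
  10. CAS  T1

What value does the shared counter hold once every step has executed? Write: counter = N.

1. LOAD T0 → mem=1 r[T0]=1 [LOAD]
2. CAS T0 → mem=2 r[T0]=1 [OK]
3. LOAD T1 → mem=2 r[T1]=2 [LOAD]
4. CAS T1 → mem=3 r[T1]=2 [OK]
5. LOAD T0 → mem=3 r[T0]=3 [LOAD]
6. LOAD T1 → mem=3 r[T1]=3 [LOAD]
7. CAS T0 → mem=4 r[T0]=3 [OK]
8. CAS T1 → mem=4 r[T1]=3 [RETRY]
9. LOAD T1 → mem=4 r[T1]=4 [LOAD]
10. CAS T1 → mem=5 r[T1]=4 [OK]

counter = 5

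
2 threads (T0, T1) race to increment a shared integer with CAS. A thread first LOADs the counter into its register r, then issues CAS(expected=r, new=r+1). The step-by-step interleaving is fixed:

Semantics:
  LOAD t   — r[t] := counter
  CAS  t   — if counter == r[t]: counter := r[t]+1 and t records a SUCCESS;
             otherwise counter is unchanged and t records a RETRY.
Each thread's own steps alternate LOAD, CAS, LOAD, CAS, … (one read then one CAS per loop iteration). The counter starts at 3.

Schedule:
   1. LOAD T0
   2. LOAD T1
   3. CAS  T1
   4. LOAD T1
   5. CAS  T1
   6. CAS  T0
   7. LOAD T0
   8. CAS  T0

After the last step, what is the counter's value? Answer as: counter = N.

counter = 6

1. LOAD T0 → mem=3 r[T0]=3 [LOAD]
2. LOAD T1 → mem=3 r[T1]=3 [LOAD]
3. CAS T1 → mem=4 r[T1]=3 [OK]
4. LOAD T1 → mem=4 r[T1]=4 [LOAD]
5. CAS T1 → mem=5 r[T1]=4 [OK]
6. CAS T0 → mem=5 r[T0]=3 [RETRY]
7. LOAD T0 → mem=5 r[T0]=5 [LOAD]
8. CAS T0 → mem=6 r[T0]=5 [OK]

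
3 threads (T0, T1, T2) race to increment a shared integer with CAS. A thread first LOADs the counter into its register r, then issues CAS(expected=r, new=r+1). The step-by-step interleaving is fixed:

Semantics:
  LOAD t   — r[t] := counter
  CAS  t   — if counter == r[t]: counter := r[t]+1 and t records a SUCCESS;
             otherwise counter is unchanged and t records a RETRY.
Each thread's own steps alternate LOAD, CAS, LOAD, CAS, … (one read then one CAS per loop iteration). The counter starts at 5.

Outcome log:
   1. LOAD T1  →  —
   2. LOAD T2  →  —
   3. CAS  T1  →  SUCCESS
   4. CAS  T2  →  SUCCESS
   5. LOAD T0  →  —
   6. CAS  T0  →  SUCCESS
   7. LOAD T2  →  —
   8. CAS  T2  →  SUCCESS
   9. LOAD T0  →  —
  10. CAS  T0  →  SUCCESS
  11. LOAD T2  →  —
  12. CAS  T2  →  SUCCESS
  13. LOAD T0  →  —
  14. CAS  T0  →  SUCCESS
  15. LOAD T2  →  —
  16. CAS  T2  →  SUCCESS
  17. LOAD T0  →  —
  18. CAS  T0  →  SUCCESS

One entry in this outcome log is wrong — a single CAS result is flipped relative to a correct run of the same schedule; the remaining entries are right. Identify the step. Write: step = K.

Re-executing:
   1) LOAD T1:  M=5  r_T1=5
   2) LOAD T2:  M=5  r_T2=5
   3) CAS  T1:  M=6  r_T1=5 ✓
   4) CAS  T2:  M=6  r_T2=5 ✗
   5) LOAD T0:  M=6  r_T0=6
   6) CAS  T0:  M=7  r_T0=6 ✓
   7) LOAD T2:  M=7  r_T2=7
   8) CAS  T2:  M=8  r_T2=7 ✓
   9) LOAD T0:  M=8  r_T0=8
  10) CAS  T0:  M=9  r_T0=8 ✓
  11) LOAD T2:  M=9  r_T2=9
  12) CAS  T2:  M=10  r_T2=9 ✓
  13) LOAD T0:  M=10  r_T0=10
  14) CAS  T0:  M=11  r_T0=10 ✓
  15) LOAD T2:  M=11  r_T2=11
  16) CAS  T2:  M=12  r_T2=11 ✓
  17) LOAD T0:  M=12  r_T0=12
  18) CAS  T0:  M=13  r_T0=12 ✓
Flip is step 4.

step = 4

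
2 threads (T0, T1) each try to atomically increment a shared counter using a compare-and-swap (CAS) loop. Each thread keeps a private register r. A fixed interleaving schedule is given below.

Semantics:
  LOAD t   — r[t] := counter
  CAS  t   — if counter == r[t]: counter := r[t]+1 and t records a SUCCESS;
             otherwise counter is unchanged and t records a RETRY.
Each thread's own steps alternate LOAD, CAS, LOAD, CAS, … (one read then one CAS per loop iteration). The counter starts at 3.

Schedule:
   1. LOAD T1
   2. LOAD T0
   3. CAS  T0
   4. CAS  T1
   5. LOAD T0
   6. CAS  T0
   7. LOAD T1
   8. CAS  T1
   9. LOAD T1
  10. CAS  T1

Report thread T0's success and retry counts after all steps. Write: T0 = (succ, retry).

T0 = (2, 0)

[1] T1.load  rd  (counter 3, T1.r 3)
[2] T0.load  rd  (counter 3, T0.r 3)
[3] T0.cas  hit  (counter 4, T0.r 3)
[4] T1.cas  miss  (counter 4, T1.r 3)
[5] T0.load  rd  (counter 4, T0.r 4)
[6] T0.cas  hit  (counter 5, T0.r 4)
[7] T1.load  rd  (counter 5, T1.r 5)
[8] T1.cas  hit  (counter 6, T1.r 5)
[9] T1.load  rd  (counter 6, T1.r 6)
[10] T1.cas  hit  (counter 7, T1.r 6)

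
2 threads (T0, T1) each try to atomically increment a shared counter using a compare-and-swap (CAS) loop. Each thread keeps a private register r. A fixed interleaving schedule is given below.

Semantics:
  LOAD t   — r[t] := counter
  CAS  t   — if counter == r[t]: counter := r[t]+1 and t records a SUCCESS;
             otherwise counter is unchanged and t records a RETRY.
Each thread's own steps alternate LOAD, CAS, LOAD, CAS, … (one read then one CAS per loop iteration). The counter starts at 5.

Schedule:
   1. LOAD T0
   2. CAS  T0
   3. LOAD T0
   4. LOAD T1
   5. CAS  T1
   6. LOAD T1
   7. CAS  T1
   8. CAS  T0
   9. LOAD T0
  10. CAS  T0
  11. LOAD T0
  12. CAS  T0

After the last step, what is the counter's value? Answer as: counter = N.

[1] T0.load  rd  (counter 5, T0.r 5)
[2] T0.cas  hit  (counter 6, T0.r 5)
[3] T0.load  rd  (counter 6, T0.r 6)
[4] T1.load  rd  (counter 6, T1.r 6)
[5] T1.cas  hit  (counter 7, T1.r 6)
[6] T1.load  rd  (counter 7, T1.r 7)
[7] T1.cas  hit  (counter 8, T1.r 7)
[8] T0.cas  miss  (counter 8, T0.r 6)
[9] T0.load  rd  (counter 8, T0.r 8)
[10] T0.cas  hit  (counter 9, T0.r 8)
[11] T0.load  rd  (counter 9, T0.r 9)
[12] T0.cas  hit  (counter 10, T0.r 9)

counter = 10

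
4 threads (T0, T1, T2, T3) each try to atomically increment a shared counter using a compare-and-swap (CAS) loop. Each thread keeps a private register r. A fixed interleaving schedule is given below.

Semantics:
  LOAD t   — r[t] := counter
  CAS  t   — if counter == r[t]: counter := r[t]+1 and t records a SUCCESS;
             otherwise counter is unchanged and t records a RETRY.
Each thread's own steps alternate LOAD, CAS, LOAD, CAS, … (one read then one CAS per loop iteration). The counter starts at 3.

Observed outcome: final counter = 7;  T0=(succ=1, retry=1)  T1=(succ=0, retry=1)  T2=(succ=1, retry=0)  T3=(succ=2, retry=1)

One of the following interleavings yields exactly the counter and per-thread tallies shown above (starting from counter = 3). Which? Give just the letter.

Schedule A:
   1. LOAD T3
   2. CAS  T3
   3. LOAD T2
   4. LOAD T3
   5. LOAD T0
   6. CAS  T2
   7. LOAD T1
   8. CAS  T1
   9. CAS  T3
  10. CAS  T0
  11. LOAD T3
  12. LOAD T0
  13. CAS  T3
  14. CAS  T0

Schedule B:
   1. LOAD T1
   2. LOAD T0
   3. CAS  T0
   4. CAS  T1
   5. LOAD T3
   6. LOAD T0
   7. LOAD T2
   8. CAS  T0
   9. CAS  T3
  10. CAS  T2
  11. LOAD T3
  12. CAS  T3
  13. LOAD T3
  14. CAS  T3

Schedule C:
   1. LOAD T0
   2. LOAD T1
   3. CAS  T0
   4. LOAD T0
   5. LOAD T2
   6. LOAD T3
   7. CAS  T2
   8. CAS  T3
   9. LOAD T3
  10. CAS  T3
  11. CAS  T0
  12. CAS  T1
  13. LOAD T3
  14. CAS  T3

C

Simulating candidate C:
[1] T0.load  rd  (counter 3, T0.r 3)
[2] T1.load  rd  (counter 3, T1.r 3)
[3] T0.cas  hit  (counter 4, T0.r 3)
[4] T0.load  rd  (counter 4, T0.r 4)
[5] T2.load  rd  (counter 4, T2.r 4)
[6] T3.load  rd  (counter 4, T3.r 4)
[7] T2.cas  hit  (counter 5, T2.r 4)
[8] T3.cas  miss  (counter 5, T3.r 4)
[9] T3.load  rd  (counter 5, T3.r 5)
[10] T3.cas  hit  (counter 6, T3.r 5)
[11] T0.cas  miss  (counter 6, T0.r 4)
[12] T1.cas  miss  (counter 6, T1.r 3)
[13] T3.load  rd  (counter 6, T3.r 6)
[14] T3.cas  hit  (counter 7, T3.r 6)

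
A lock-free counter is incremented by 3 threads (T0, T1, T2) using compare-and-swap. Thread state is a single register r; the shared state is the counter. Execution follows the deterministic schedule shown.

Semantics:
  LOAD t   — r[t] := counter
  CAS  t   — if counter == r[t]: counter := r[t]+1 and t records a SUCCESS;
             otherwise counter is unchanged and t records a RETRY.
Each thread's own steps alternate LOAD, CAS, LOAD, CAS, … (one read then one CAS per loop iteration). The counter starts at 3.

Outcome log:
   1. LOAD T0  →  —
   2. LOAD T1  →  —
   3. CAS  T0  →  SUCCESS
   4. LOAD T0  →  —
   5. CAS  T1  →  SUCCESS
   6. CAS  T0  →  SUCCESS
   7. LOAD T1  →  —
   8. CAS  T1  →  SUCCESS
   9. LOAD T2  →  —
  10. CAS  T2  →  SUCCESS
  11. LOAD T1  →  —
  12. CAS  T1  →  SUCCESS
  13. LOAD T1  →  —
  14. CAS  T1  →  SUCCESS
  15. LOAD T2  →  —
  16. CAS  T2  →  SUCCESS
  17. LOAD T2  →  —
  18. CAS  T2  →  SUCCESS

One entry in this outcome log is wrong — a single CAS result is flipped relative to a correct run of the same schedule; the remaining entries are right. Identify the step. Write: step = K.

step = 5

Reference trace:
step 1: T0 LOAD ⇒ load; ctr=3 reg=3
step 2: T1 LOAD ⇒ load; ctr=3 reg=3
step 3: T0 CAS ⇒ ok; ctr=4 reg=3
step 4: T0 LOAD ⇒ load; ctr=4 reg=4
step 5: T1 CAS ⇒ retry; ctr=4 reg=3
step 6: T0 CAS ⇒ ok; ctr=5 reg=4
step 7: T1 LOAD ⇒ load; ctr=5 reg=5
step 8: T1 CAS ⇒ ok; ctr=6 reg=5
step 9: T2 LOAD ⇒ load; ctr=6 reg=6
step 10: T2 CAS ⇒ ok; ctr=7 reg=6
step 11: T1 LOAD ⇒ load; ctr=7 reg=7
step 12: T1 CAS ⇒ ok; ctr=8 reg=7
step 13: T1 LOAD ⇒ load; ctr=8 reg=8
step 14: T1 CAS ⇒ ok; ctr=9 reg=8
step 15: T2 LOAD ⇒ load; ctr=9 reg=9
step 16: T2 CAS ⇒ ok; ctr=10 reg=9
step 17: T2 LOAD ⇒ load; ctr=10 reg=10
step 18: T2 CAS ⇒ ok; ctr=11 reg=10
Flip is step 5.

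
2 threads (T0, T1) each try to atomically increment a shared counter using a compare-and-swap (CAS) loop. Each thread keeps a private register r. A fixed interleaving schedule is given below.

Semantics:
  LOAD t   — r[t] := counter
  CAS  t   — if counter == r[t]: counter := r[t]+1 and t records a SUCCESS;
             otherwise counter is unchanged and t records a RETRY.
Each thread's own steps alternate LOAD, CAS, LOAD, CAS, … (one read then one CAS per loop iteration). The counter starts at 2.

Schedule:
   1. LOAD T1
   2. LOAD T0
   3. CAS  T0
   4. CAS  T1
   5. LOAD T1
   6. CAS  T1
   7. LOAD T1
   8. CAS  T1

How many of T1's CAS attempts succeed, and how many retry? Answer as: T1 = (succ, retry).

[1] T1.load  rd  (counter 2, T1.r 2)
[2] T0.load  rd  (counter 2, T0.r 2)
[3] T0.cas  hit  (counter 3, T0.r 2)
[4] T1.cas  miss  (counter 3, T1.r 2)
[5] T1.load  rd  (counter 3, T1.r 3)
[6] T1.cas  hit  (counter 4, T1.r 3)
[7] T1.load  rd  (counter 4, T1.r 4)
[8] T1.cas  hit  (counter 5, T1.r 4)

T1 = (2, 1)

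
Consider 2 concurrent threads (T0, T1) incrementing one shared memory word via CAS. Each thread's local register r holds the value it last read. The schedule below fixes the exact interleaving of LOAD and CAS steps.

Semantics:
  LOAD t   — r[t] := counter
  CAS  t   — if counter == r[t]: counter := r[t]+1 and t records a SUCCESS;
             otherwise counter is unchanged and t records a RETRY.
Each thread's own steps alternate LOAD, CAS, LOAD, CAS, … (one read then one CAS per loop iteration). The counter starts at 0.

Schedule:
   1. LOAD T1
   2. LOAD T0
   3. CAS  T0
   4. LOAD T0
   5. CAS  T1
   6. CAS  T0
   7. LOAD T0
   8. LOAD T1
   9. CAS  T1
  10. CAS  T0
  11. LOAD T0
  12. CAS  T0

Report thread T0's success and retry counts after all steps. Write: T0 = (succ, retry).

step 1: T1 LOAD ⇒ load; ctr=0 reg=0
step 2: T0 LOAD ⇒ load; ctr=0 reg=0
step 3: T0 CAS ⇒ ok; ctr=1 reg=0
step 4: T0 LOAD ⇒ load; ctr=1 reg=1
step 5: T1 CAS ⇒ retry; ctr=1 reg=0
step 6: T0 CAS ⇒ ok; ctr=2 reg=1
step 7: T0 LOAD ⇒ load; ctr=2 reg=2
step 8: T1 LOAD ⇒ load; ctr=2 reg=2
step 9: T1 CAS ⇒ ok; ctr=3 reg=2
step 10: T0 CAS ⇒ retry; ctr=3 reg=2
step 11: T0 LOAD ⇒ load; ctr=3 reg=3
step 12: T0 CAS ⇒ ok; ctr=4 reg=3

T0 = (3, 1)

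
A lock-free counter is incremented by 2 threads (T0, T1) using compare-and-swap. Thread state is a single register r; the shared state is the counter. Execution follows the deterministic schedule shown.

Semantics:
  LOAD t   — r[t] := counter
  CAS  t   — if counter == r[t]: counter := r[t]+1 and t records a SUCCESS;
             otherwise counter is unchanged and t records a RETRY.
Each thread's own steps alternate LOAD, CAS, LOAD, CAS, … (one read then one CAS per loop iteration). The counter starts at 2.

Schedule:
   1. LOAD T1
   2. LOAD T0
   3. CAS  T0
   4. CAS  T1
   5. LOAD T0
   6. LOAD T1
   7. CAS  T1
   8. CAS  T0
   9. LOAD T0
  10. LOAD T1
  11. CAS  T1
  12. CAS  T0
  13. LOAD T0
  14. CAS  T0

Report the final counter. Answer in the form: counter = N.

counter = 6

   1) LOAD T1:  M=2  r_T1=2
   2) LOAD T0:  M=2  r_T0=2
   3) CAS  T0:  M=3  r_T0=2 ✓
   4) CAS  T1:  M=3  r_T1=2 ✗
   5) LOAD T0:  M=3  r_T0=3
   6) LOAD T1:  M=3  r_T1=3
   7) CAS  T1:  M=4  r_T1=3 ✓
   8) CAS  T0:  M=4  r_T0=3 ✗
   9) LOAD T0:  M=4  r_T0=4
  10) LOAD T1:  M=4  r_T1=4
  11) CAS  T1:  M=5  r_T1=4 ✓
  12) CAS  T0:  M=5  r_T0=4 ✗
  13) LOAD T0:  M=5  r_T0=5
  14) CAS  T0:  M=6  r_T0=5 ✓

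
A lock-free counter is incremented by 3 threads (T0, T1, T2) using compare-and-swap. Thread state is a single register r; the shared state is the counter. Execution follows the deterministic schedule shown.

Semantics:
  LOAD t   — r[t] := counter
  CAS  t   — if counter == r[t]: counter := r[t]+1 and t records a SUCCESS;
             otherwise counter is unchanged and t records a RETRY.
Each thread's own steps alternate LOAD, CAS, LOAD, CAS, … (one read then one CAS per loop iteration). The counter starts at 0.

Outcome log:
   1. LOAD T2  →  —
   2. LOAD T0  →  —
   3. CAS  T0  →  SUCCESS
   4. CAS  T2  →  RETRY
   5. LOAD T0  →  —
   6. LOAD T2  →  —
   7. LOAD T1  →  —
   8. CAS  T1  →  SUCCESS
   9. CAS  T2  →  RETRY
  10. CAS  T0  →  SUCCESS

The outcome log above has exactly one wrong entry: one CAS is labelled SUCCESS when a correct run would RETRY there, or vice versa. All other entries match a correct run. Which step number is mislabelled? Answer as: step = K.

Reference trace:
[1] T2.load  rd  (counter 0, T2.r 0)
[2] T0.load  rd  (counter 0, T0.r 0)
[3] T0.cas  hit  (counter 1, T0.r 0)
[4] T2.cas  miss  (counter 1, T2.r 0)
[5] T0.load  rd  (counter 1, T0.r 1)
[6] T2.load  rd  (counter 1, T2.r 1)
[7] T1.load  rd  (counter 1, T1.r 1)
[8] T1.cas  hit  (counter 2, T1.r 1)
[9] T2.cas  miss  (counter 2, T2.r 1)
[10] T0.cas  miss  (counter 2, T0.r 1)
Log disagrees first at step 10.

step = 10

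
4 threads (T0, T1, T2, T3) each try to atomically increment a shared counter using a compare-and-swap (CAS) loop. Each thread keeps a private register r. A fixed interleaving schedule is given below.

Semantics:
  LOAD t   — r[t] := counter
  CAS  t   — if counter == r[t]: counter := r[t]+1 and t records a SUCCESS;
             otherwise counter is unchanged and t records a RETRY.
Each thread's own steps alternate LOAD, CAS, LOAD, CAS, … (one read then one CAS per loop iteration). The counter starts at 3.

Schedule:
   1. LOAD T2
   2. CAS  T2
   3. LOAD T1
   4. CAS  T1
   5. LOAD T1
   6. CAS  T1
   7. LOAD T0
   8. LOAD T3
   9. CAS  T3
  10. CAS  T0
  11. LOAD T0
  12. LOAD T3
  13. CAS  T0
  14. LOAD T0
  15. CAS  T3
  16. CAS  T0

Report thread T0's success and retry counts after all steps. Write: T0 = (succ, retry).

[1] T2.load  rd  (counter 3, T2.r 3)
[2] T2.cas  hit  (counter 4, T2.r 3)
[3] T1.load  rd  (counter 4, T1.r 4)
[4] T1.cas  hit  (counter 5, T1.r 4)
[5] T1.load  rd  (counter 5, T1.r 5)
[6] T1.cas  hit  (counter 6, T1.r 5)
[7] T0.load  rd  (counter 6, T0.r 6)
[8] T3.load  rd  (counter 6, T3.r 6)
[9] T3.cas  hit  (counter 7, T3.r 6)
[10] T0.cas  miss  (counter 7, T0.r 6)
[11] T0.load  rd  (counter 7, T0.r 7)
[12] T3.load  rd  (counter 7, T3.r 7)
[13] T0.cas  hit  (counter 8, T0.r 7)
[14] T0.load  rd  (counter 8, T0.r 8)
[15] T3.cas  miss  (counter 8, T3.r 7)
[16] T0.cas  hit  (counter 9, T0.r 8)

T0 = (2, 1)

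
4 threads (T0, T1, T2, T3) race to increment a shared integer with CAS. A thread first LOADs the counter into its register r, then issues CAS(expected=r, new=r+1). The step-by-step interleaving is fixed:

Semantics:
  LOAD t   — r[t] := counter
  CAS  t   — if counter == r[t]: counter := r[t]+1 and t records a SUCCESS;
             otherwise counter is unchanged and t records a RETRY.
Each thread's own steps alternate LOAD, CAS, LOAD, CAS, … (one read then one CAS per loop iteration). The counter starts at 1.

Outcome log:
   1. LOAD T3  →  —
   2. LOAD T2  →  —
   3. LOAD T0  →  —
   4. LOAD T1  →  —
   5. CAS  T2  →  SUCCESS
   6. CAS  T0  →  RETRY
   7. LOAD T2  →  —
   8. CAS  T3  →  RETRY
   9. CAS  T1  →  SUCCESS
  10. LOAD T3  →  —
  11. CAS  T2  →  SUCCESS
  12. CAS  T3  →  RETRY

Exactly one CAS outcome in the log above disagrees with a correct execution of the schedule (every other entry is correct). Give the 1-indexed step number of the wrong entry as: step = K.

Reference trace:
step 1: T3 LOAD ⇒ load; ctr=1 reg=1
step 2: T2 LOAD ⇒ load; ctr=1 reg=1
step 3: T0 LOAD ⇒ load; ctr=1 reg=1
step 4: T1 LOAD ⇒ load; ctr=1 reg=1
step 5: T2 CAS ⇒ ok; ctr=2 reg=1
step 6: T0 CAS ⇒ retry; ctr=2 reg=1
step 7: T2 LOAD ⇒ load; ctr=2 reg=2
step 8: T3 CAS ⇒ retry; ctr=2 reg=1
step 9: T1 CAS ⇒ retry; ctr=2 reg=1
step 10: T3 LOAD ⇒ load; ctr=2 reg=2
step 11: T2 CAS ⇒ ok; ctr=3 reg=2
step 12: T3 CAS ⇒ retry; ctr=3 reg=2
Flip is step 9.

step = 9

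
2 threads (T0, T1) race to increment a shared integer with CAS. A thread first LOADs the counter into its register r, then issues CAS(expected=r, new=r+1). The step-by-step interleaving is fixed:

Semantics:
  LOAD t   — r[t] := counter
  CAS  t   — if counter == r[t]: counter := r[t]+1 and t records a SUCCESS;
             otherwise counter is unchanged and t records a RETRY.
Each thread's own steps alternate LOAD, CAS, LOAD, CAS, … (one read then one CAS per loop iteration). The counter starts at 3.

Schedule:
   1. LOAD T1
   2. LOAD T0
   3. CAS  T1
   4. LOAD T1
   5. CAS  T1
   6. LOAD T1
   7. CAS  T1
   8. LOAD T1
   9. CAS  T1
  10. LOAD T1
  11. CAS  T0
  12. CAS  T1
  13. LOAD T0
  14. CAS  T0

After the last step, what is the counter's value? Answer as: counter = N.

counter = 9

T1 LOAD — after: cnt=3, r=3 — load
T0 LOAD — after: cnt=3, r=3 — load
T1 CAS — after: cnt=4, r=3 — ok
T1 LOAD — after: cnt=4, r=4 — load
T1 CAS — after: cnt=5, r=4 — ok
T1 LOAD — after: cnt=5, r=5 — load
T1 CAS — after: cnt=6, r=5 — ok
T1 LOAD — after: cnt=6, r=6 — load
T1 CAS — after: cnt=7, r=6 — ok
T1 LOAD — after: cnt=7, r=7 — load
T0 CAS — after: cnt=7, r=3 — retry
T1 CAS — after: cnt=8, r=7 — ok
T0 LOAD — after: cnt=8, r=8 — load
T0 CAS — after: cnt=9, r=8 — ok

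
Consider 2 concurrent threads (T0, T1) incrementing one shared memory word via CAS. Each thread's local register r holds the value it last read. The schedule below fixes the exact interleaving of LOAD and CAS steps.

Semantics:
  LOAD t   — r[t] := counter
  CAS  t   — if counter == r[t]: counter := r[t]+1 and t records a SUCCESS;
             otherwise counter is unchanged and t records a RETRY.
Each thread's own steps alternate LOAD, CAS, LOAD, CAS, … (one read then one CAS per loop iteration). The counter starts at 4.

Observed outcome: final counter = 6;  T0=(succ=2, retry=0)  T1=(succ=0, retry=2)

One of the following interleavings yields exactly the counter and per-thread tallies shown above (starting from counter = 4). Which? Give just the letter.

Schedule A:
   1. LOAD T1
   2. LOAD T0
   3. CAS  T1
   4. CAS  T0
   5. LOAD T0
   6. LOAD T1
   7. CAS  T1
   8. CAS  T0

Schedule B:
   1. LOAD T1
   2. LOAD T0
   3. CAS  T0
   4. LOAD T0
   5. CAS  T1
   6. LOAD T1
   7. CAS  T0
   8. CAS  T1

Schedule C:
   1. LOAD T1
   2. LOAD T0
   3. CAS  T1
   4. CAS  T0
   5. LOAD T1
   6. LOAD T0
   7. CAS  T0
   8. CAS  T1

B

Run B:
   1) LOAD T1:  M=4  r_T1=4
   2) LOAD T0:  M=4  r_T0=4
   3) CAS  T0:  M=5  r_T0=4 ✓
   4) LOAD T0:  M=5  r_T0=5
   5) CAS  T1:  M=5  r_T1=4 ✗
   6) LOAD T1:  M=5  r_T1=5
   7) CAS  T0:  M=6  r_T0=5 ✓
   8) CAS  T1:  M=6  r_T1=5 ✗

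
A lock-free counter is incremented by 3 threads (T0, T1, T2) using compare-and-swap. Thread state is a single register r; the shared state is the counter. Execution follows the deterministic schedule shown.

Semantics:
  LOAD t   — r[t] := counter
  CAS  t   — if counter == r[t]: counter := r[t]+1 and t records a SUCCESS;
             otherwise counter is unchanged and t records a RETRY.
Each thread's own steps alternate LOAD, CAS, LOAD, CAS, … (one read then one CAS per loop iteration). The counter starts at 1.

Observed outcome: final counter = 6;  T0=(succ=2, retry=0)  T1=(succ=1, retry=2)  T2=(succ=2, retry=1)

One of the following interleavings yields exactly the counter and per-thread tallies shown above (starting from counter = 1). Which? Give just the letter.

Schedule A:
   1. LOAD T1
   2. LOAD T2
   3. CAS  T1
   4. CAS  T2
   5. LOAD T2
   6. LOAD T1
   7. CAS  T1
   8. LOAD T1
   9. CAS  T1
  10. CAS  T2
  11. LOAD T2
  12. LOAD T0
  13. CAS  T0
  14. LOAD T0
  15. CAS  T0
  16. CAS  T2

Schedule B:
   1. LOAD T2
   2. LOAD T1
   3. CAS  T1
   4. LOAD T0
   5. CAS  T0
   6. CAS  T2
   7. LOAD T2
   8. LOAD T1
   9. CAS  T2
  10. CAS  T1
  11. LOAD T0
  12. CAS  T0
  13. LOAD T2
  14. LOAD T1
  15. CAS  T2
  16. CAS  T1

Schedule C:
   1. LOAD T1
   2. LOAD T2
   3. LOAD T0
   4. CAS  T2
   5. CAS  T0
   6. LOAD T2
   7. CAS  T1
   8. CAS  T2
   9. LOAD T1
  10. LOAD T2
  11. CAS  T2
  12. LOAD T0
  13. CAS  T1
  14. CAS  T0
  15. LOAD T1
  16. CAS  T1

B

Run B:
step 1: T2 LOAD ⇒ load; ctr=1 reg=1
step 2: T1 LOAD ⇒ load; ctr=1 reg=1
step 3: T1 CAS ⇒ ok; ctr=2 reg=1
step 4: T0 LOAD ⇒ load; ctr=2 reg=2
step 5: T0 CAS ⇒ ok; ctr=3 reg=2
step 6: T2 CAS ⇒ retry; ctr=3 reg=1
step 7: T2 LOAD ⇒ load; ctr=3 reg=3
step 8: T1 LOAD ⇒ load; ctr=3 reg=3
step 9: T2 CAS ⇒ ok; ctr=4 reg=3
step 10: T1 CAS ⇒ retry; ctr=4 reg=3
step 11: T0 LOAD ⇒ load; ctr=4 reg=4
step 12: T0 CAS ⇒ ok; ctr=5 reg=4
step 13: T2 LOAD ⇒ load; ctr=5 reg=5
step 14: T1 LOAD ⇒ load; ctr=5 reg=5
step 15: T2 CAS ⇒ ok; ctr=6 reg=5
step 16: T1 CAS ⇒ retry; ctr=6 reg=5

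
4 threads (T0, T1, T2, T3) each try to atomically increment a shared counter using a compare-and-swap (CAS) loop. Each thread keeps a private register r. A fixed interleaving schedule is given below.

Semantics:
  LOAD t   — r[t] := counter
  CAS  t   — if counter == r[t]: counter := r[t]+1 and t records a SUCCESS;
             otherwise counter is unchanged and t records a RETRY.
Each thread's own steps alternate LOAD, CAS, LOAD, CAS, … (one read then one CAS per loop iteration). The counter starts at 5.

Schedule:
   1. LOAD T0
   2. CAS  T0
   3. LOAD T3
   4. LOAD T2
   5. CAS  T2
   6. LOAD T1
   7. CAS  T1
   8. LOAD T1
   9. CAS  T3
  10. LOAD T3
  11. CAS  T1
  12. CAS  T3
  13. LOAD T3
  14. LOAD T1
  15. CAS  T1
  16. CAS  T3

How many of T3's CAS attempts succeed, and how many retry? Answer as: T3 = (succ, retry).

#1 T0 reads 5
#2 T0 CAS(5→6) writes; counter now 6
#3 T3 reads 6
#4 T2 reads 6
#5 T2 CAS(6→7) writes; counter now 7
#6 T1 reads 7
#7 T1 CAS(7→8) writes; counter now 8
#8 T1 reads 8
#9 T3 CAS(6→7) fails; counter now 8
#10 T3 reads 8
#11 T1 CAS(8→9) writes; counter now 9
#12 T3 CAS(8→9) fails; counter now 9
#13 T3 reads 9
#14 T1 reads 9
#15 T1 CAS(9→10) writes; counter now 10
#16 T3 CAS(9→10) fails; counter now 10

T3 = (0, 3)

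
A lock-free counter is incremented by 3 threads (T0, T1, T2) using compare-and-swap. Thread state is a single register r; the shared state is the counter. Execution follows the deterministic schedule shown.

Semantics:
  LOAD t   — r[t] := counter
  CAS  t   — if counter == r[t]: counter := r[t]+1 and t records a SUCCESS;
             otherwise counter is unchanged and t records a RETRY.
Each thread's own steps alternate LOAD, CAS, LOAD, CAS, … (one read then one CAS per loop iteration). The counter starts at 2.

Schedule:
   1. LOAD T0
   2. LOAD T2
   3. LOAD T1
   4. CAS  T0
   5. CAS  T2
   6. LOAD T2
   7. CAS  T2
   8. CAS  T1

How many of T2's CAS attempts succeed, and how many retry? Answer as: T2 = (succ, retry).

T2 = (1, 1)

1. LOAD T0 → mem=2 r[T0]=2 [LOAD]
2. LOAD T2 → mem=2 r[T2]=2 [LOAD]
3. LOAD T1 → mem=2 r[T1]=2 [LOAD]
4. CAS T0 → mem=3 r[T0]=2 [OK]
5. CAS T2 → mem=3 r[T2]=2 [RETRY]
6. LOAD T2 → mem=3 r[T2]=3 [LOAD]
7. CAS T2 → mem=4 r[T2]=3 [OK]
8. CAS T1 → mem=4 r[T1]=2 [RETRY]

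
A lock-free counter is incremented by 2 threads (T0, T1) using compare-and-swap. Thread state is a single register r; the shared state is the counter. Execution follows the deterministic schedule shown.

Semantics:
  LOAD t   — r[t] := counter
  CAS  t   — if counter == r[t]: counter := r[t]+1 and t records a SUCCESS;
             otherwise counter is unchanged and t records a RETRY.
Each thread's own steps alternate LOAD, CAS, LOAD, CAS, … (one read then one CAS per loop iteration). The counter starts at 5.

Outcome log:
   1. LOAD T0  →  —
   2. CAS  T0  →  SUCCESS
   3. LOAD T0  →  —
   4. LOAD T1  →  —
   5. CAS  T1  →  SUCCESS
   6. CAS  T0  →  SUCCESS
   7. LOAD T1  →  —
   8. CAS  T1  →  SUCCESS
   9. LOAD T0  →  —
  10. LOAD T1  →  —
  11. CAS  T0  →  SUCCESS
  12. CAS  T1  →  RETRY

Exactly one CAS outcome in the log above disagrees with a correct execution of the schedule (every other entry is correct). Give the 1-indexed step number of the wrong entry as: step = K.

Reference trace:
[1] T0.load  rd  (counter 5, T0.r 5)
[2] T0.cas  hit  (counter 6, T0.r 5)
[3] T0.load  rd  (counter 6, T0.r 6)
[4] T1.load  rd  (counter 6, T1.r 6)
[5] T1.cas  hit  (counter 7, T1.r 6)
[6] T0.cas  miss  (counter 7, T0.r 6)
[7] T1.load  rd  (counter 7, T1.r 7)
[8] T1.cas  hit  (counter 8, T1.r 7)
[9] T0.load  rd  (counter 8, T0.r 8)
[10] T1.load  rd  (counter 8, T1.r 8)
[11] T0.cas  hit  (counter 9, T0.r 8)
[12] T1.cas  miss  (counter 9, T1.r 8)
Flip is step 6.

step = 6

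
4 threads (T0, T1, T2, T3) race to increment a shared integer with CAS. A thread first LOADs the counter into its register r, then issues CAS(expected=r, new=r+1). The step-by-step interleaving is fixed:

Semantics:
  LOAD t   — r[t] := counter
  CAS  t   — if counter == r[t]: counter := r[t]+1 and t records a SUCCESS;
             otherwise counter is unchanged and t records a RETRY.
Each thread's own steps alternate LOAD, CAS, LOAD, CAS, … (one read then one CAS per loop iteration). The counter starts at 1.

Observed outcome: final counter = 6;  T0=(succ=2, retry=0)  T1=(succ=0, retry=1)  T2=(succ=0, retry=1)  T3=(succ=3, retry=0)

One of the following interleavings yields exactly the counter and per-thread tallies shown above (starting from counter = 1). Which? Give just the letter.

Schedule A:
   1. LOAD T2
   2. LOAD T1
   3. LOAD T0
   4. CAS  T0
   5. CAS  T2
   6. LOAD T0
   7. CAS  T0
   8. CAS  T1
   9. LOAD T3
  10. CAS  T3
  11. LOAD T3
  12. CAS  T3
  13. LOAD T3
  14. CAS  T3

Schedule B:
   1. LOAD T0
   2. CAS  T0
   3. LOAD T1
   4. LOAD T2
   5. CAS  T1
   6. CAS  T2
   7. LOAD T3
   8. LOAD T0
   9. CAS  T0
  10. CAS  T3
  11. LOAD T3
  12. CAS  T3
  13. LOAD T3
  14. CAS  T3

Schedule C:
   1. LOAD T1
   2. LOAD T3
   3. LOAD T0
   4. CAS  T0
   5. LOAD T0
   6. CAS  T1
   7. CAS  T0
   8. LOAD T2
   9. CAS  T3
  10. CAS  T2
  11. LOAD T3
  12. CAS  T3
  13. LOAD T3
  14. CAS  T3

A

Simulating candidate A:
[1] T2.load  rd  (counter 1, T2.r 1)
[2] T1.load  rd  (counter 1, T1.r 1)
[3] T0.load  rd  (counter 1, T0.r 1)
[4] T0.cas  hit  (counter 2, T0.r 1)
[5] T2.cas  miss  (counter 2, T2.r 1)
[6] T0.load  rd  (counter 2, T0.r 2)
[7] T0.cas  hit  (counter 3, T0.r 2)
[8] T1.cas  miss  (counter 3, T1.r 1)
[9] T3.load  rd  (counter 3, T3.r 3)
[10] T3.cas  hit  (counter 4, T3.r 3)
[11] T3.load  rd  (counter 4, T3.r 4)
[12] T3.cas  hit  (counter 5, T3.r 4)
[13] T3.load  rd  (counter 5, T3.r 5)
[14] T3.cas  hit  (counter 6, T3.r 5)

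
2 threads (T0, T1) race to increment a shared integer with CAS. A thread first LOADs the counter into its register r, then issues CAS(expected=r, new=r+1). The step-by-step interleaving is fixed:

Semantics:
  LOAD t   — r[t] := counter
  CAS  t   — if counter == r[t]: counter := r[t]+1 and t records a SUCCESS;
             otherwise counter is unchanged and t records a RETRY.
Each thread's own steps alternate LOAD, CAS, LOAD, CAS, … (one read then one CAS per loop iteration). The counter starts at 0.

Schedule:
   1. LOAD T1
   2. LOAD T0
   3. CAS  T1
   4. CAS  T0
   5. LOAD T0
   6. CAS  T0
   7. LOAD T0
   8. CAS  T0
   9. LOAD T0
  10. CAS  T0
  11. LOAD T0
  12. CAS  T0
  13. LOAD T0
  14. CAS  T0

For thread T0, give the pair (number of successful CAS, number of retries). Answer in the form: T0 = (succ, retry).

#1 T1 reads 0
#2 T0 reads 0
#3 T1 CAS(0→1) writes; counter now 1
#4 T0 CAS(0→1) fails; counter now 1
#5 T0 reads 1
#6 T0 CAS(1→2) writes; counter now 2
#7 T0 reads 2
#8 T0 CAS(2→3) writes; counter now 3
#9 T0 reads 3
#10 T0 CAS(3→4) writes; counter now 4
#11 T0 reads 4
#12 T0 CAS(4→5) writes; counter now 5
#13 T0 reads 5
#14 T0 CAS(5→6) writes; counter now 6

T0 = (5, 1)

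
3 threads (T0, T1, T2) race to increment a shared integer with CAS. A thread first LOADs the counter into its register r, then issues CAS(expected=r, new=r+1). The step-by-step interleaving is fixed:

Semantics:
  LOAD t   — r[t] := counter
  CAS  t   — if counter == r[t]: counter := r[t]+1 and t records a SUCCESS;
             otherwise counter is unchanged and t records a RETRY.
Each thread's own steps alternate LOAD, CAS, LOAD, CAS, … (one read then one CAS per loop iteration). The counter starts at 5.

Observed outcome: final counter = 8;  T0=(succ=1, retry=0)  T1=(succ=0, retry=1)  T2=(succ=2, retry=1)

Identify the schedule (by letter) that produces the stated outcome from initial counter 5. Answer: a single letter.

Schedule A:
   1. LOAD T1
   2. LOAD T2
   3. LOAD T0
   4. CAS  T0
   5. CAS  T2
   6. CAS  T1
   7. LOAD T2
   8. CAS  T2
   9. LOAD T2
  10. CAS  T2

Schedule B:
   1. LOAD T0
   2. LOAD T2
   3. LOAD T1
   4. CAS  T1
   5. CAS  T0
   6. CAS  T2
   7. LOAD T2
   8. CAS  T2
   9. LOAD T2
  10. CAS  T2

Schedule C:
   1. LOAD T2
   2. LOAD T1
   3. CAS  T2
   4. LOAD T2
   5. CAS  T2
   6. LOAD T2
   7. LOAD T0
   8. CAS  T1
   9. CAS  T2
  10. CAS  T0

A

Run A:
#1 T1 reads 5
#2 T2 reads 5
#3 T0 reads 5
#4 T0 CAS(5→6) writes; counter now 6
#5 T2 CAS(5→6) fails; counter now 6
#6 T1 CAS(5→6) fails; counter now 6
#7 T2 reads 6
#8 T2 CAS(6→7) writes; counter now 7
#9 T2 reads 7
#10 T2 CAS(7→8) writes; counter now 8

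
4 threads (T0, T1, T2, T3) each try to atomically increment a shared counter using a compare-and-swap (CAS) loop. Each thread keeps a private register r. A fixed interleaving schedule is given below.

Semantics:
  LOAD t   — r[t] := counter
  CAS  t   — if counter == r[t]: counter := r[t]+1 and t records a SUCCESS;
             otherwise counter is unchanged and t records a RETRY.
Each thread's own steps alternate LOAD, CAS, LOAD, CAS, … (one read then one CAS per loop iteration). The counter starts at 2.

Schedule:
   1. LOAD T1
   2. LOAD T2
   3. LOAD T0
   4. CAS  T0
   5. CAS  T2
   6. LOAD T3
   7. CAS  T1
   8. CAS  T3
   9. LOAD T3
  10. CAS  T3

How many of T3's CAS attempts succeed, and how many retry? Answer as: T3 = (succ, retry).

T3 = (2, 0)

   1) LOAD T1:  M=2  r_T1=2
   2) LOAD T2:  M=2  r_T2=2
   3) LOAD T0:  M=2  r_T0=2
   4) CAS  T0:  M=3  r_T0=2 ✓
   5) CAS  T2:  M=3  r_T2=2 ✗
   6) LOAD T3:  M=3  r_T3=3
   7) CAS  T1:  M=3  r_T1=2 ✗
   8) CAS  T3:  M=4  r_T3=3 ✓
   9) LOAD T3:  M=4  r_T3=4
  10) CAS  T3:  M=5  r_T3=4 ✓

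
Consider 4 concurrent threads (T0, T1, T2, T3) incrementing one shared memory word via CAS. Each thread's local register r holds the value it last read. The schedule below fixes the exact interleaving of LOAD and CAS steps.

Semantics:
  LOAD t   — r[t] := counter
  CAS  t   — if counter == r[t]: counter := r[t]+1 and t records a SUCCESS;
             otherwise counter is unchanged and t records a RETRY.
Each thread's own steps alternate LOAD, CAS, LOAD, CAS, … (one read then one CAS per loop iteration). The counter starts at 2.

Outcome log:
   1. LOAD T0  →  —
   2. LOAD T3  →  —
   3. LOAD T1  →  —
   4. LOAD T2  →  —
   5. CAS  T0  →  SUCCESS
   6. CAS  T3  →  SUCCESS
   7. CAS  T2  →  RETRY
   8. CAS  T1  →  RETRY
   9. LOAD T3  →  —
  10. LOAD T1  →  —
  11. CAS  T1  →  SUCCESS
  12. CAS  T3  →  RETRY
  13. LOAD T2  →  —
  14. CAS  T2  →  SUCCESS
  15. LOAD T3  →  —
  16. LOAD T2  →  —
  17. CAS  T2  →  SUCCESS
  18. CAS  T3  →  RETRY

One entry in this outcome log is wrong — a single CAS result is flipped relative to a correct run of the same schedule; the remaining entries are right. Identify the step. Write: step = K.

step = 6

Re-executing:
   1) LOAD T0:  M=2  r_T0=2
   2) LOAD T3:  M=2  r_T3=2
   3) LOAD T1:  M=2  r_T1=2
   4) LOAD T2:  M=2  r_T2=2
   5) CAS  T0:  M=3  r_T0=2 ✓
   6) CAS  T3:  M=3  r_T3=2 ✗
   7) CAS  T2:  M=3  r_T2=2 ✗
   8) CAS  T1:  M=3  r_T1=2 ✗
   9) LOAD T3:  M=3  r_T3=3
  10) LOAD T1:  M=3  r_T1=3
  11) CAS  T1:  M=4  r_T1=3 ✓
  12) CAS  T3:  M=4  r_T3=3 ✗
  13) LOAD T2:  M=4  r_T2=4
  14) CAS  T2:  M=5  r_T2=4 ✓
  15) LOAD T3:  M=5  r_T3=5
  16) LOAD T2:  M=5  r_T2=5
  17) CAS  T2:  M=6  r_T2=5 ✓
  18) CAS  T3:  M=6  r_T3=5 ✗
Flip is step 6.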